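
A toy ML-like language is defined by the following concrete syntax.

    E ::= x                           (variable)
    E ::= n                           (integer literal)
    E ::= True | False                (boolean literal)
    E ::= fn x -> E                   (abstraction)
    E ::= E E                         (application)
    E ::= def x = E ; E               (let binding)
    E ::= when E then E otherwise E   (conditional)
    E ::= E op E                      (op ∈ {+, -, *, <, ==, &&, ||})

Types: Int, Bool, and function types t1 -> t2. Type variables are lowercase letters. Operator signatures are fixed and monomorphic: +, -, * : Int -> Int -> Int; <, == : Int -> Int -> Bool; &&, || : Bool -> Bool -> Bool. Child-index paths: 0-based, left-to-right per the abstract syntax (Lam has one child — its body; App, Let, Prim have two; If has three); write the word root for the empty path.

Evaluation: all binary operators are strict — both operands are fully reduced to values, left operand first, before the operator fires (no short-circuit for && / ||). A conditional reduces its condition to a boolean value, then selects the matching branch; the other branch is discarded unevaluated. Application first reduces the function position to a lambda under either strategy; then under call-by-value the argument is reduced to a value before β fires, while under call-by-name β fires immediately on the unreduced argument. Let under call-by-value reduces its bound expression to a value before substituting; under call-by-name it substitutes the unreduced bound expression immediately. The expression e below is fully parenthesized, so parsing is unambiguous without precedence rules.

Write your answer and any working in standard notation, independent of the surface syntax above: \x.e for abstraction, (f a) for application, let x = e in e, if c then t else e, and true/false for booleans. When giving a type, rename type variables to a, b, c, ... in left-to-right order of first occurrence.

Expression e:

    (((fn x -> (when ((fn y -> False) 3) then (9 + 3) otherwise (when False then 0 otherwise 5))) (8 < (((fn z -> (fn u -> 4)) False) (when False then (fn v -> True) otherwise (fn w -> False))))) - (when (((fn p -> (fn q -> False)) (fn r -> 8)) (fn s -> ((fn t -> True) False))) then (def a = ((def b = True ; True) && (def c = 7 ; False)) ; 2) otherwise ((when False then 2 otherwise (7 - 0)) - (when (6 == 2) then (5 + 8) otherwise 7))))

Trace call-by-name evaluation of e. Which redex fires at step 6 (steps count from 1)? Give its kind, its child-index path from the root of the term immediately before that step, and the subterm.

Answer: beta at 1.0 : ((\q.false) (\s.((\t.true) false)))

Working:
step 0: (((\x.(if ((\y.false) 3) then (9 + 3) else (if false then 0 else 5))) (8 < (((\z.(\u.4)) false) (if false then (\v.true) else (\w.false))))) - (if (((\p.(\q.false)) (\r.8)) (\s.((\t.true) false))) then (let a = ((let b = true in true) && (let c = 7 in false)) in 2) else ((if false then 2 else (7 - 0)) - (if (6 == 2) then (5 + 8) else 7))))
step 1: [beta@0] ((if ((\y.false) 3) then (9 + 3) else (if false then 0 else 5)) - (if (((\p.(\q.false)) (\r.8)) (\s.((\t.true) false))) then (let a = ((let b = true in true) && (let c = 7 in false)) in 2) else ((if false then 2 else (7 - 0)) - (if (6 == 2) then (5 + 8) else 7))))
step 2: [beta@0.0] ((if false then (9 + 3) else (if false then 0 else 5)) - (if (((\p.(\q.false)) (\r.8)) (\s.((\t.true) false))) then (let a = ((let b = true in true) && (let c = 7 in false)) in 2) else ((if false then 2 else (7 - 0)) - (if (6 == 2) then (5 + 8) else 7))))
step 3: [if@0] ((if false then 0 else 5) - (if (((\p.(\q.false)) (\r.8)) (\s.((\t.true) false))) then (let a = ((let b = true in true) && (let c = 7 in false)) in 2) else ((if false then 2 else (7 - 0)) - (if (6 == 2) then (5 + 8) else 7))))
step 4: [if@0] (5 - (if (((\p.(\q.false)) (\r.8)) (\s.((\t.true) false))) then (let a = ((let b = true in true) && (let c = 7 in false)) in 2) else ((if false then 2 else (7 - 0)) - (if (6 == 2) then (5 + 8) else 7))))
step 5: [beta@1.0.0] (5 - (if ((\q.false) (\s.((\t.true) false))) then (let a = ((let b = true in true) && (let c = 7 in false)) in 2) else ((if false then 2 else (7 - 0)) - (if (6 == 2) then (5 + 8) else 7))))
step 6: [beta@1.0] (5 - (if false then (let a = ((let b = true in true) && (let c = 7 in false)) in 2) else ((if false then 2 else (7 - 0)) - (if (6 == 2) then (5 + 8) else 7))))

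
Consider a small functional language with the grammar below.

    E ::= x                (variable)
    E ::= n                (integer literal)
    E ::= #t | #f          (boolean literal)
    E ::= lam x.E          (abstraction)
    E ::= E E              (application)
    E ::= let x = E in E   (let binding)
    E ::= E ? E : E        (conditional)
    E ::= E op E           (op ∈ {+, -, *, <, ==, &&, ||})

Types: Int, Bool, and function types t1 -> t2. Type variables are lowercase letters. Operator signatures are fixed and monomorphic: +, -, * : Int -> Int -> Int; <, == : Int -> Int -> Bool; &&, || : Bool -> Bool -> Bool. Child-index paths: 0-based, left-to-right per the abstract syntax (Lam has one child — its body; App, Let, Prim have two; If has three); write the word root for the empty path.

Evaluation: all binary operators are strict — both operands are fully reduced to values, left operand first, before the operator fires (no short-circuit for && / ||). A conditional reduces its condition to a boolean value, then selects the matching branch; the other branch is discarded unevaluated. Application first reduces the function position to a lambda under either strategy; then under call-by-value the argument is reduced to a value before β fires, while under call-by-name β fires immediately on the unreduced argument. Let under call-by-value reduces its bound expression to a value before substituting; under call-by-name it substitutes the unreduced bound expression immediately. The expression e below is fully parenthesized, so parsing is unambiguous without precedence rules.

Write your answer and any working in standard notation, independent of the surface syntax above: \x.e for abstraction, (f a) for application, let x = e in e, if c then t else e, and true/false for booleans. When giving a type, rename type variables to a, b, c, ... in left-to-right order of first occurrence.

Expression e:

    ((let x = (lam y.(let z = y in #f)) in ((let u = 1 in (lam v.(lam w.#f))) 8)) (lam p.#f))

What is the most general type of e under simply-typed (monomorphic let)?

Answer: Bool

Derivation:
y : a
let z : a
\y._ : a -> Bool
let x : a -> Bool
let u : Int
\w._ : c -> Bool
\v._ : b -> c -> Bool
  unify b -> c -> Bool ~ Int -> d
  unify b ~ Int
  unify c -> Bool ~ d
_ _ : c -> Bool
\p._ : e -> Bool
  unify c -> Bool ~ (e -> Bool) -> f
  unify c ~ e -> Bool
  unify Bool ~ f
_ _ : Bool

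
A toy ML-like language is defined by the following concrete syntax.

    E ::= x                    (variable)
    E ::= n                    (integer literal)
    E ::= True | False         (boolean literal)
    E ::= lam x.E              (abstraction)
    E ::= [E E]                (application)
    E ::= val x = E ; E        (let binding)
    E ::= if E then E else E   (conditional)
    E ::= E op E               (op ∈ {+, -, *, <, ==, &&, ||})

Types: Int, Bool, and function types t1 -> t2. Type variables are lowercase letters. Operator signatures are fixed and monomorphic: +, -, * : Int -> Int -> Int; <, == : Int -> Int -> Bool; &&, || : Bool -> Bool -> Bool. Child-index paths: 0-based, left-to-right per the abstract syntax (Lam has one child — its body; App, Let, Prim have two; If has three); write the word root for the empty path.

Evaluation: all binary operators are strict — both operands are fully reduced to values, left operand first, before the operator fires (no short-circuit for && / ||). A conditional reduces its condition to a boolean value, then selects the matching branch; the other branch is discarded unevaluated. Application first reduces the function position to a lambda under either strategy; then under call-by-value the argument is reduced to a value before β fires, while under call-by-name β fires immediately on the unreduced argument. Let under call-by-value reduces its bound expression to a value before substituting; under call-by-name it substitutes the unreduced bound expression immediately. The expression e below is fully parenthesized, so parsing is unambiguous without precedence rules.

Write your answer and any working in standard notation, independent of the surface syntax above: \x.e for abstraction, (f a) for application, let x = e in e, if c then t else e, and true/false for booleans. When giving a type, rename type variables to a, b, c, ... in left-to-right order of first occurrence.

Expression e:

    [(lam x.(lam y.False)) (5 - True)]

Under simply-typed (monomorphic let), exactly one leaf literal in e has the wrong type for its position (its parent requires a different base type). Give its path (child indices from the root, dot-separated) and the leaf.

Answer: 1.1 : true

Derivation:
\y._ : b -> Bool
\x._ : a -> b -> Bool
  unify Int ~ Int
  unify Bool ~ Int
  FAIL: mismatch Bool ~ Int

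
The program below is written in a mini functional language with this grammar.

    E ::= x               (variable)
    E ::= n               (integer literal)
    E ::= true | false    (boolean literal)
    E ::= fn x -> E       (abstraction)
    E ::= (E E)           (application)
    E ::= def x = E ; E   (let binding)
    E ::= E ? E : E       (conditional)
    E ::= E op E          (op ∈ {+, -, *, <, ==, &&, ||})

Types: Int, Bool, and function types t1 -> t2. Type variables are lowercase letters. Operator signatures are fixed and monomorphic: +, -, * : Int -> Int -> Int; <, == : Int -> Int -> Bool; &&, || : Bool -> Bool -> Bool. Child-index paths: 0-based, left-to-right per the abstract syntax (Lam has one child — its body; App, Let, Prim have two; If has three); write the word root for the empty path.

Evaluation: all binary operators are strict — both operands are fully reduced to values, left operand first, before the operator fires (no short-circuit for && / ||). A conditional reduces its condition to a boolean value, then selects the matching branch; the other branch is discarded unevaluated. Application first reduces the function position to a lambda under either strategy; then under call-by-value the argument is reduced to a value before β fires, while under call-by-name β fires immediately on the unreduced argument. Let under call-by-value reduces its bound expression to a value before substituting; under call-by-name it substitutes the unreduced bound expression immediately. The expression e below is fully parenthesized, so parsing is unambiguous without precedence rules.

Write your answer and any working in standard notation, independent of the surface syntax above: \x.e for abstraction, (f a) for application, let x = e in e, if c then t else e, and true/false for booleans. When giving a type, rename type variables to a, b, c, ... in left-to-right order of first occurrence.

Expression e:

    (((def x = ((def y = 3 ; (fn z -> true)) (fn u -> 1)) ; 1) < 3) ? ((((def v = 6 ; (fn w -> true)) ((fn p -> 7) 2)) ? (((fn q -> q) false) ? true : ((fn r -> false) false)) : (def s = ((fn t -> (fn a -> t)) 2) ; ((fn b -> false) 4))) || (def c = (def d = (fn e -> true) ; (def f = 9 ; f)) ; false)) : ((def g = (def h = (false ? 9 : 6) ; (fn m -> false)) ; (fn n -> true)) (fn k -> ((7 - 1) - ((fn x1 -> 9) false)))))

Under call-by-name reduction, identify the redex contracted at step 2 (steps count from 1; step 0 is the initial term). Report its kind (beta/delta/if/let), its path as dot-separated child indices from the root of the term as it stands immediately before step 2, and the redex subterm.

Working:
step 0: (if ((let x = ((let y = 3 in (\z.true)) (\u.1)) in 1) < 3) then ((if ((let v = 6 in (\w.true)) ((\p.7) 2)) then (if ((\q.q) false) then true else ((\r.false) false)) else (let s = ((\t.(\a.t)) 2) in ((\b.false) 4))) || (let c = (let d = (\e.true) in (let f = 9 in f)) in false)) else ((let g = (let h = (if false then 9 else 6) in (\m.false)) in (\n.true)) (\k.((7 - 1) - ((\x1.9) false)))))
step 1: [let@0.0] (if (1 < 3) then ((if ((let v = 6 in (\w.true)) ((\p.7) 2)) then (if ((\q.q) false) then true else ((\r.false) false)) else (let s = ((\t.(\a.t)) 2) in ((\b.false) 4))) || (let c = (let d = (\e.true) in (let f = 9 in f)) in false)) else ((let g = (let h = (if false then 9 else 6) in (\m.false)) in (\n.true)) (\k.((7 - 1) - ((\x1.9) false)))))
step 2: [delta@0] (if true then ((if ((let v = 6 in (\w.true)) ((\p.7) 2)) then (if ((\q.q) false) then true else ((\r.false) false)) else (let s = ((\t.(\a.t)) 2) in ((\b.false) 4))) || (let c = (let d = (\e.true) in (let f = 9 in f)) in false)) else ((let g = (let h = (if false then 9 else 6) in (\m.false)) in (\n.true)) (\k.((7 - 1) - ((\x1.9) false)))))

Answer: delta at 0 : (1 < 3)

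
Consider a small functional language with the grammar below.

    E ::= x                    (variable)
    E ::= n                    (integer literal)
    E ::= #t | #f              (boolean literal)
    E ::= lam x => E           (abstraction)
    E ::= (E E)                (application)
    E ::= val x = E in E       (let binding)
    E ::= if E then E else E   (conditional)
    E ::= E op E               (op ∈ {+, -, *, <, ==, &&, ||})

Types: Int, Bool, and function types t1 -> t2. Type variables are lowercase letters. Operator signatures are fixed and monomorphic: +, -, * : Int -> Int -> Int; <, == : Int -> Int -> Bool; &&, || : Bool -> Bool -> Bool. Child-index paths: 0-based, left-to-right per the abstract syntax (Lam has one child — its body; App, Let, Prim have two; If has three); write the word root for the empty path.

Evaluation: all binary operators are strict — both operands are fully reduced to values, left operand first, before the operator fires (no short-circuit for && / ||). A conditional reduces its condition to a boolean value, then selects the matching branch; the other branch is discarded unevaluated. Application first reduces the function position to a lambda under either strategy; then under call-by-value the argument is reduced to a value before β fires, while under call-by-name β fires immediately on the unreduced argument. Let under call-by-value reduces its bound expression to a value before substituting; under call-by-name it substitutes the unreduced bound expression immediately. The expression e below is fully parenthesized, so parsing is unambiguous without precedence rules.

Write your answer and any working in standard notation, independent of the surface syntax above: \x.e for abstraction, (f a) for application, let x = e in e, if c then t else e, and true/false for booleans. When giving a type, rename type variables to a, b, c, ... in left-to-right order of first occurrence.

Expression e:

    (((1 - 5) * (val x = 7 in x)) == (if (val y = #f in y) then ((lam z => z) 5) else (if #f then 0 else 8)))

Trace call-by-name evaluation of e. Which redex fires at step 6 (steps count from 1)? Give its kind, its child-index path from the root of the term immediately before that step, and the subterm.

Working:
step 0: (((1 - 5) * (let x = 7 in x)) == (if (let y = false in y) then ((\z.z) 5) else (if false then 0 else 8)))
step 1: [delta@0.0] ((-4 * (let x = 7 in x)) == (if (let y = false in y) then ((\z.z) 5) else (if false then 0 else 8)))
step 2: [let@0.1] ((-4 * 7) == (if (let y = false in y) then ((\z.z) 5) else (if false then 0 else 8)))
step 3: [delta@0] (-28 == (if (let y = false in y) then ((\z.z) 5) else (if false then 0 else 8)))
step 4: [let@1.0] (-28 == (if false then ((\z.z) 5) else (if false then 0 else 8)))
step 5: [if@1] (-28 == (if false then 0 else 8))
step 6: [if@1] (-28 == 8)

Answer: if at 1 : (if false then 0 else 8)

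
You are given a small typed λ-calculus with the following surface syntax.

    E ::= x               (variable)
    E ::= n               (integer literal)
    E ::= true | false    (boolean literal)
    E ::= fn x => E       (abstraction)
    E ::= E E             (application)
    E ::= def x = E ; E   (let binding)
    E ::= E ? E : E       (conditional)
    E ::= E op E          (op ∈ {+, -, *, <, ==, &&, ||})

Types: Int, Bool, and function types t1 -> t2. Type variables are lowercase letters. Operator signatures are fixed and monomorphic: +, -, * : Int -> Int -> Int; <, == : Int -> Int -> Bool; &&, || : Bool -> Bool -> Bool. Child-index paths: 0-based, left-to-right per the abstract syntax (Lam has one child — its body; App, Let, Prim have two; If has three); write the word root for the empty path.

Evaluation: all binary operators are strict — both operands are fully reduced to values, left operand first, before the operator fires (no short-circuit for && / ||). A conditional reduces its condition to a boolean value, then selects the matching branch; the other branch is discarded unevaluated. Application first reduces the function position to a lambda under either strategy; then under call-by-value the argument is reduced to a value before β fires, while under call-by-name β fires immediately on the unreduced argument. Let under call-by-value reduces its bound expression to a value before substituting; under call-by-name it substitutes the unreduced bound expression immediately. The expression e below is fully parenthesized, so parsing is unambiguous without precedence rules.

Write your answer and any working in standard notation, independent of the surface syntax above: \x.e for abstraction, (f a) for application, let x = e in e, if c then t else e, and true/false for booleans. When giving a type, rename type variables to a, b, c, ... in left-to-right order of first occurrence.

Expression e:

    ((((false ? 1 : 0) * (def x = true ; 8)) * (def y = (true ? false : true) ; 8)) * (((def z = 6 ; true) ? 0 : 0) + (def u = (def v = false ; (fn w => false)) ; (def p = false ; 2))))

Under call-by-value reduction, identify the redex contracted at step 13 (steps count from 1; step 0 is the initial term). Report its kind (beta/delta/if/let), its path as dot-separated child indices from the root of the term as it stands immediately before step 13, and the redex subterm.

Derivation:
step 0: ((((if false then 1 else 0) * (let x = true in 8)) * (let y = (if true then false else true) in 8)) * ((if (let z = 6 in true) then 0 else 0) + (let u = (let v = false in (\w.false)) in (let p = false in 2))))
step 1: [if@0.0.0] (((0 * (let x = true in 8)) * (let y = (if true then false else true) in 8)) * ((if (let z = 6 in true) then 0 else 0) + (let u = (let v = false in (\w.false)) in (let p = false in 2))))
step 2: [let@0.0.1] (((0 * 8) * (let y = (if true then false else true) in 8)) * ((if (let z = 6 in true) then 0 else 0) + (let u = (let v = false in (\w.false)) in (let p = false in 2))))
step 3: [delta@0.0] ((0 * (let y = (if true then false else true) in 8)) * ((if (let z = 6 in true) then 0 else 0) + (let u = (let v = false in (\w.false)) in (let p = false in 2))))
step 4: [if@0.1.0] ((0 * (let y = false in 8)) * ((if (let z = 6 in true) then 0 else 0) + (let u = (let v = false in (\w.false)) in (let p = false in 2))))
step 5: [let@0.1] ((0 * 8) * ((if (let z = 6 in true) then 0 else 0) + (let u = (let v = false in (\w.false)) in (let p = false in 2))))
step 6: [delta@0] (0 * ((if (let z = 6 in true) then 0 else 0) + (let u = (let v = false in (\w.false)) in (let p = false in 2))))
step 7: [let@1.0.0] (0 * ((if true then 0 else 0) + (let u = (let v = false in (\w.false)) in (let p = false in 2))))
step 8: [if@1.0] (0 * (0 + (let u = (let v = false in (\w.false)) in (let p = false in 2))))
step 9: [let@1.1.0] (0 * (0 + (let u = (\w.false) in (let p = false in 2))))
step 10: [let@1.1] (0 * (0 + (let p = false in 2)))
step 11: [let@1.1] (0 * (0 + 2))
step 12: [delta@1] (0 * 2)
step 13: [delta@root] 0

Answer: delta at root : (0 * 2)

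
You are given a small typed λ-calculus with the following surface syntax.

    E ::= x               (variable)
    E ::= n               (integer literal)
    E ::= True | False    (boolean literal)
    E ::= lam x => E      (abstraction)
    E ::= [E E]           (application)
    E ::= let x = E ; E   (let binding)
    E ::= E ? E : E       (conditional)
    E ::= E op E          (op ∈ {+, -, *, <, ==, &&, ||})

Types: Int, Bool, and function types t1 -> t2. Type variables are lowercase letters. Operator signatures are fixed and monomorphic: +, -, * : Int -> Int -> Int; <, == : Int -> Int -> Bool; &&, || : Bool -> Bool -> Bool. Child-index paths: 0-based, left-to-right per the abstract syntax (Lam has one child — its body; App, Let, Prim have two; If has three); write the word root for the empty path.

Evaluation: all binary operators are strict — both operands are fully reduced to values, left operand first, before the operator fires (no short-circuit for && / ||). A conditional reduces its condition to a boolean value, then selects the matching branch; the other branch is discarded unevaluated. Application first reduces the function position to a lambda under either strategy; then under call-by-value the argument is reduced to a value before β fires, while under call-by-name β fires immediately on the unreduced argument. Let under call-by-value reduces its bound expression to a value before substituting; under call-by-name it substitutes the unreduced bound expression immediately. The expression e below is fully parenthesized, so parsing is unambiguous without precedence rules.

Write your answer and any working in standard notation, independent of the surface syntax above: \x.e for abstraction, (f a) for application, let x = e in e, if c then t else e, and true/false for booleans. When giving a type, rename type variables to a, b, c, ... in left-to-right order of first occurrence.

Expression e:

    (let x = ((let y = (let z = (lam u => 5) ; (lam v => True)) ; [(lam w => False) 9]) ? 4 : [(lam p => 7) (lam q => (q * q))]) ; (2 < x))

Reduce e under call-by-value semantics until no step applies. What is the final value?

Answer: true

Trace:
step 0: (let x = (if (let y = (let z = (\u.5) in (\v.true)) in ((\w.false) 9)) then 4 else ((\p.7) (\q.(q * q)))) in (2 < x))
step 1: [let@0.0.0] (let x = (if (let y = (\v.true) in ((\w.false) 9)) then 4 else ((\p.7) (\q.(q * q)))) in (2 < x))
step 2: [let@0.0] (let x = (if ((\w.false) 9) then 4 else ((\p.7) (\q.(q * q)))) in (2 < x))
step 3: [beta@0.0] (let x = (if false then 4 else ((\p.7) (\q.(q * q)))) in (2 < x))
step 4: [if@0] (let x = ((\p.7) (\q.(q * q))) in (2 < x))
step 5: [beta@0] (let x = 7 in (2 < x))
step 6: [let@root] (2 < 7)
step 7: [delta@root] true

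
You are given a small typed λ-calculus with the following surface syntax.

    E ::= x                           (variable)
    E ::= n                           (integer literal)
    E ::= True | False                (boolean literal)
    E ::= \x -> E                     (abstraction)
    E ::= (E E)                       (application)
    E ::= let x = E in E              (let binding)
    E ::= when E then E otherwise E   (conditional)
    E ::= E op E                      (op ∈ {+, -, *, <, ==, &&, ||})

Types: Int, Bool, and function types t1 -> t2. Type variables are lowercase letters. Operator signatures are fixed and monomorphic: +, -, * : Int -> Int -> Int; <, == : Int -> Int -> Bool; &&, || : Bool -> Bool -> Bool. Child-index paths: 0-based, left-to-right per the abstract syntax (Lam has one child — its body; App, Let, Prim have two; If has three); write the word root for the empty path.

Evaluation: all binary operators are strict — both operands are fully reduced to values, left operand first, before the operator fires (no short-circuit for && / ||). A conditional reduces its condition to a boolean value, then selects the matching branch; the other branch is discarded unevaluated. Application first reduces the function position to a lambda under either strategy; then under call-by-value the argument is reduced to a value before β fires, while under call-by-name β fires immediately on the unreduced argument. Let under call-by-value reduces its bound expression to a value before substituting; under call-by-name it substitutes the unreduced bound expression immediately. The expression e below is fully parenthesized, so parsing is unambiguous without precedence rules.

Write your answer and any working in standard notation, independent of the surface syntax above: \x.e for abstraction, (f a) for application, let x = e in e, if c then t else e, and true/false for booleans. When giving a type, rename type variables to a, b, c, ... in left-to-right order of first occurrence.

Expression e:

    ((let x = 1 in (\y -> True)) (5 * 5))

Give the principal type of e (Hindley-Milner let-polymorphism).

Answer: Bool

Working:
let x : Int
\y._ : a -> Bool
  unify Int ~ Int
  unify Int ~ Int
  unify a -> Bool ~ Int -> b
  unify a ~ Int
  unify Bool ~ b
_ _ : Bool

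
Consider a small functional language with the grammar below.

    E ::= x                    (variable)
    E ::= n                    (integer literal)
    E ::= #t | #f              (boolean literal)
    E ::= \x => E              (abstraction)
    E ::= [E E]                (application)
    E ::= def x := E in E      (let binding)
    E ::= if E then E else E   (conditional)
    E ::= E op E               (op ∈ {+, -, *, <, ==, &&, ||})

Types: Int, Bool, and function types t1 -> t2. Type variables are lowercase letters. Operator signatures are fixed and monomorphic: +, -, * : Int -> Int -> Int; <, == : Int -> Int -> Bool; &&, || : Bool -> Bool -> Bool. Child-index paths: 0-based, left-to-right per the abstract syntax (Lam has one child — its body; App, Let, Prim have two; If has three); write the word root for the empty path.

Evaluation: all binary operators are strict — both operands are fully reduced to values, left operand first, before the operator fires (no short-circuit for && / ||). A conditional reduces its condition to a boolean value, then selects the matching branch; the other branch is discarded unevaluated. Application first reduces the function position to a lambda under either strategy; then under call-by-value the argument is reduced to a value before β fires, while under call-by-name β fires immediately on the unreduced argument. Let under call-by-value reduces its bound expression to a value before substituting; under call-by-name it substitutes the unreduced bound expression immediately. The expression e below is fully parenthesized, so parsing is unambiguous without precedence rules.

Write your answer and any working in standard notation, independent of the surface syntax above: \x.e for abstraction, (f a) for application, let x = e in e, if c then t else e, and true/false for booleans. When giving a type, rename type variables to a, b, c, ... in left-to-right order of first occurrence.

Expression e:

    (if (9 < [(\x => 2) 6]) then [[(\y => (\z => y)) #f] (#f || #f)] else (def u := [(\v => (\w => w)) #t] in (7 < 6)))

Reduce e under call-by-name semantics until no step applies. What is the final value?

Answer: false

Working:
step 0: (if (9 < ((\x.2) 6)) then (((\y.(\z.y)) false) (false || false)) else (let u = ((\v.(\w.w)) true) in (7 < 6)))
step 1: [beta@0.1] (if (9 < 2) then (((\y.(\z.y)) false) (false || false)) else (let u = ((\v.(\w.w)) true) in (7 < 6)))
step 2: [delta@0] (if false then (((\y.(\z.y)) false) (false || false)) else (let u = ((\v.(\w.w)) true) in (7 < 6)))
step 3: [if@root] (let u = ((\v.(\w.w)) true) in (7 < 6))
step 4: [let@root] (7 < 6)
step 5: [delta@root] false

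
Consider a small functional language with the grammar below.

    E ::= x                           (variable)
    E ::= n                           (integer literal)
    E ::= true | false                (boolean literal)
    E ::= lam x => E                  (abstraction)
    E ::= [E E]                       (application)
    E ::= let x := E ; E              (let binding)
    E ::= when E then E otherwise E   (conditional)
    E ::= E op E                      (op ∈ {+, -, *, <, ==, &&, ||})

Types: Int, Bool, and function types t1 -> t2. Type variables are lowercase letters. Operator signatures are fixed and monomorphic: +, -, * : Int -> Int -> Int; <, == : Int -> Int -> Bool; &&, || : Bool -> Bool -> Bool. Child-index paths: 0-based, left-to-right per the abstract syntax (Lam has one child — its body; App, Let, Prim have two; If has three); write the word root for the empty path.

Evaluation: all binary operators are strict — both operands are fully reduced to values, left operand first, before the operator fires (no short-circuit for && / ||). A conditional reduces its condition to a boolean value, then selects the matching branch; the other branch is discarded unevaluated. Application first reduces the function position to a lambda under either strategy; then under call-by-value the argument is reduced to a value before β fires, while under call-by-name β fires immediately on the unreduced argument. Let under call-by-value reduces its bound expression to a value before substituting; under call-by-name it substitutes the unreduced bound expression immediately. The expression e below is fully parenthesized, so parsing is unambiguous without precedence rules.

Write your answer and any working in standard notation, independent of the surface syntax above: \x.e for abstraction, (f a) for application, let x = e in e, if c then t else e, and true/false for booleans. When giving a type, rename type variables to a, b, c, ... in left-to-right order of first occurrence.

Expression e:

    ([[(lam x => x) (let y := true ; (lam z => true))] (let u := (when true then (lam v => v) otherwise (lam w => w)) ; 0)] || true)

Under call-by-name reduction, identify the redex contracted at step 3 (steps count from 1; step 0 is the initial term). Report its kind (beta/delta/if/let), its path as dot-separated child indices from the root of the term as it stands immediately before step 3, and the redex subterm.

Answer: beta at 0 : ((\z.true) (let u = (if true then (\v.v) else (\w.w)) in 0))

Derivation:
step 0: ((((\x.x) (let y = true in (\z.true))) (let u = (if true then (\v.v) else (\w.w)) in 0)) || true)
step 1: [beta@0.0] (((let y = true in (\z.true)) (let u = (if true then (\v.v) else (\w.w)) in 0)) || true)
step 2: [let@0.0] (((\z.true) (let u = (if true then (\v.v) else (\w.w)) in 0)) || true)
step 3: [beta@0] (true || true)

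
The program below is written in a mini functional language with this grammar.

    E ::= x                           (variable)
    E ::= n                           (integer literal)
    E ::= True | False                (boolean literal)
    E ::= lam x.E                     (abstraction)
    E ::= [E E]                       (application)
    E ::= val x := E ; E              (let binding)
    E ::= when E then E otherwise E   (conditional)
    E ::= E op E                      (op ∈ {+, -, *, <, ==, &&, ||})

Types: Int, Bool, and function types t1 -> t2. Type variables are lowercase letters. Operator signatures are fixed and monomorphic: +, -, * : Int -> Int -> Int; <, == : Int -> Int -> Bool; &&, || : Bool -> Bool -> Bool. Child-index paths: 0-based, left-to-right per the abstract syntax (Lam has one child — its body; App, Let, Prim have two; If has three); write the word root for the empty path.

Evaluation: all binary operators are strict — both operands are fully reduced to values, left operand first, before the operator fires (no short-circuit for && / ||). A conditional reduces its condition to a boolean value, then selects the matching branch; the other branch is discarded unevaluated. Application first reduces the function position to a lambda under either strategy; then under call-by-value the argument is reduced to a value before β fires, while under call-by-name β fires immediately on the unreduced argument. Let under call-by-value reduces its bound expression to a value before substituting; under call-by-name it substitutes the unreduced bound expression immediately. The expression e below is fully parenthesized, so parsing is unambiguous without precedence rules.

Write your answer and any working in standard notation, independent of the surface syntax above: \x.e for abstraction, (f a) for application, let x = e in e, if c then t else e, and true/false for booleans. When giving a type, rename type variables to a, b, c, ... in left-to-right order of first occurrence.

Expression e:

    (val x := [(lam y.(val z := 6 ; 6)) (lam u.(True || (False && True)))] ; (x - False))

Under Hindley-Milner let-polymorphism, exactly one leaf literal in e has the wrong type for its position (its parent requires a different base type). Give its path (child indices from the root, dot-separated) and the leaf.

Answer: 1.1 : false

Working:
let z : Int
\y._ : a -> Int
  unify Bool ~ Bool
  unify Bool ~ Bool
  unify Bool ~ Bool
  unify Bool ~ Bool
\u._ : b -> Bool
  unify a -> Int ~ (b -> Bool) -> c
  unify a ~ b -> Bool
  unify Int ~ c
_ _ : Int
let x : Int
x : Int
  unify Int ~ Int
  unify Bool ~ Int
  FAIL: mismatch Bool ~ Int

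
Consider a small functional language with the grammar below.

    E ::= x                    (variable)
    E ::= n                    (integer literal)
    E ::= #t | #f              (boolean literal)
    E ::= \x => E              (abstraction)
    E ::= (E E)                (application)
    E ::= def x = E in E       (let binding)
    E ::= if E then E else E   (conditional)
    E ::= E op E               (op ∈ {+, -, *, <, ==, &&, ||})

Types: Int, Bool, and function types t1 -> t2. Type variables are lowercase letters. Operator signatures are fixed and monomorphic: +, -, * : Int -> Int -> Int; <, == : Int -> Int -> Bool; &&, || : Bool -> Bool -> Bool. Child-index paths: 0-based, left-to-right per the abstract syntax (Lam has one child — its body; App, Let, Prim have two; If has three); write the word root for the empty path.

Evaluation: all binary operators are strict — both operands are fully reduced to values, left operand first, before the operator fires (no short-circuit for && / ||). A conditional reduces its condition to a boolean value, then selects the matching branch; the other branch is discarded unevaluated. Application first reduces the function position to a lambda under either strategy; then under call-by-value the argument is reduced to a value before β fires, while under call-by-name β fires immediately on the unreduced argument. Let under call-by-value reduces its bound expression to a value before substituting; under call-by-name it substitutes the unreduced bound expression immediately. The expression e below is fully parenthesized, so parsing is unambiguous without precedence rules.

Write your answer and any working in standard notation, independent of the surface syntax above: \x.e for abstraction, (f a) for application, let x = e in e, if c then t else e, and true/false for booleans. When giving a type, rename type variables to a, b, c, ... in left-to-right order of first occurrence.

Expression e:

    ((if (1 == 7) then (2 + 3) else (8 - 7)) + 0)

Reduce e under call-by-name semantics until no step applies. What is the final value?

Trace:
step 0: ((if (1 == 7) then (2 + 3) else (8 - 7)) + 0)
step 1: [delta@0.0] ((if false then (2 + 3) else (8 - 7)) + 0)
step 2: [if@0] ((8 - 7) + 0)
step 3: [delta@0] (1 + 0)
step 4: [delta@root] 1

Answer: 1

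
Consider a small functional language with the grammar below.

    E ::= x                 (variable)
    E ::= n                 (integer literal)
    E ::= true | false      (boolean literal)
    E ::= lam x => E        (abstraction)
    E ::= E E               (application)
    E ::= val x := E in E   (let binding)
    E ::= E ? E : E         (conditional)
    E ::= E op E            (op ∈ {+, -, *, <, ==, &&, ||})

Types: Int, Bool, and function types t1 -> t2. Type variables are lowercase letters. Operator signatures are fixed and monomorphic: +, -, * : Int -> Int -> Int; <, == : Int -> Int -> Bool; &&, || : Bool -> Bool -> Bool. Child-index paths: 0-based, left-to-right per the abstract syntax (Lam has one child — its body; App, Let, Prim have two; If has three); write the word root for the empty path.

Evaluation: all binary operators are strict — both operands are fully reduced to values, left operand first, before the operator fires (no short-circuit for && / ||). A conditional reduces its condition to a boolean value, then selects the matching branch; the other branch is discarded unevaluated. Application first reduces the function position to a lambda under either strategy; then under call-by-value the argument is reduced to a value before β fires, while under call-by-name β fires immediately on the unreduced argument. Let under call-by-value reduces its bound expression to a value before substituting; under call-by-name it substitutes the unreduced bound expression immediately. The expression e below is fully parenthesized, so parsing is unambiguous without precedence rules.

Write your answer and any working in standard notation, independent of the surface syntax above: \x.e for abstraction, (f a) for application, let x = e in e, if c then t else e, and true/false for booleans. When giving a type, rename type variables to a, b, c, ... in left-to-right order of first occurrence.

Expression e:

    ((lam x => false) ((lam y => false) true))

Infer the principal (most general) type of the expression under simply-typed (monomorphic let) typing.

Derivation:
\x._ : a -> Bool
\y._ : b -> Bool
  unify b -> Bool ~ Bool -> c
  unify b ~ Bool
  unify Bool ~ c
_ _ : Bool
  unify a -> Bool ~ Bool -> d
  unify a ~ Bool
  unify Bool ~ d
_ _ : Bool

Answer: Bool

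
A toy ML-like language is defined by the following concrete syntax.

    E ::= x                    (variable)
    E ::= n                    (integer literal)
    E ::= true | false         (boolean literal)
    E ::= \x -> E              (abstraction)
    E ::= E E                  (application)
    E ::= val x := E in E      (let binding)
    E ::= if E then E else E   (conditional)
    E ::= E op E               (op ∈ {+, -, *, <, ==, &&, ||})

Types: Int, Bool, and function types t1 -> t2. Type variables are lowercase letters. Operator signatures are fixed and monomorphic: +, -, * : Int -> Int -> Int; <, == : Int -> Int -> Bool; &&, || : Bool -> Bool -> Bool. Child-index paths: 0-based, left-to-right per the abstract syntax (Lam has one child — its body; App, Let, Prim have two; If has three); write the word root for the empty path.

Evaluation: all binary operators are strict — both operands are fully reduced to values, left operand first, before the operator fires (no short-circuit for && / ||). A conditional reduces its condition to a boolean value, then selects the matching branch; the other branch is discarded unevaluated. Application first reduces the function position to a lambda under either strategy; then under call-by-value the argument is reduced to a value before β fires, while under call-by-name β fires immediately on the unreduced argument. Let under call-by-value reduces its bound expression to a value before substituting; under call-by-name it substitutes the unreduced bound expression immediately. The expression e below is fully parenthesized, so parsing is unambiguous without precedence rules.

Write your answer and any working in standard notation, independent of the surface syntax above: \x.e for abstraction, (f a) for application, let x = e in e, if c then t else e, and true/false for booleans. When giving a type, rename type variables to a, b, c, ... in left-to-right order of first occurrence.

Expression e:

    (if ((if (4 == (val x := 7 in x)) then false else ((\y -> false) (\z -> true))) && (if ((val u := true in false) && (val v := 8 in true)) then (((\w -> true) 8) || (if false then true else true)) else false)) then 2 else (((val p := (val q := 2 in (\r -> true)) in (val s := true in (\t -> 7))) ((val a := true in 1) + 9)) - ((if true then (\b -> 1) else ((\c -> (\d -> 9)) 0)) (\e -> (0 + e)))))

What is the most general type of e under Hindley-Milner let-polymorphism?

Trace:
  unify Int ~ Int
let x : Int
x : Int
  unify Int ~ Int
  unify Bool ~ Bool
\y._ : a -> Bool
\z._ : b -> Bool
  unify a -> Bool ~ (b -> Bool) -> c
  unify a ~ b -> Bool
  unify Bool ~ c
_ _ : Bool
  unify Bool ~ Bool
  unify Bool ~ Bool
let u : Bool
  unify Bool ~ Bool
let v : Int
  unify Bool ~ Bool
  unify Bool ~ Bool
\w._ : d -> Bool
  unify d -> Bool ~ Int -> e
  unify d ~ Int
  unify Bool ~ e
_ _ : Bool
  unify Bool ~ Bool
  unify Bool ~ Bool
  unify Bool ~ Bool
  unify Bool ~ Bool
  unify Bool ~ Bool
  unify Bool ~ Bool
  unify Bool ~ Bool
let q : Int
\r._ : f -> Bool
let p : forall. f -> Bool
let s : Bool
\t._ : g -> Int
let a : Bool
  unify Int ~ Int
  unify Int ~ Int
  unify g -> Int ~ Int -> h
  unify g ~ Int
  unify Int ~ h
_ _ : Int
  unify Int ~ Int
  unify Bool ~ Bool
\b._ : i -> Int
\d._ : k -> Int
\c._ : j -> k -> Int
  unify j -> k -> Int ~ Int -> l
  unify j ~ Int
  unify k -> Int ~ l
_ _ : k -> Int
  unify i -> Int ~ k -> Int
  unify i ~ k
  unify Int ~ Int
  unify Int ~ Int
e : m
  unify m ~ Int
\e._ : Int -> Int
  unify k -> Int ~ (Int -> Int) -> n
  unify k ~ Int -> Int
  unify Int ~ n
_ _ : Int
  unify Int ~ Int
  unify Int ~ Int

Answer: Int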